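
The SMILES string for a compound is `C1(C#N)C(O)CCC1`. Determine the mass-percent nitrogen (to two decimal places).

12.60%

Atom tally by fragment:
  cyclopentane ring core → C:5 H:10
  (− 2 ring H displaced by substituents)
  + CN → C:1 N:1
  + OH → O:1 H:1
Element totals:
  C: 6
  H: 9
  N: 1
  O: 1
Molecular formula: C6H9NO.
Molar mass = 111.144 g/mol.
Mass from N: 1 × 14.007 = 14.007 g/mol.
%N = 14.007 / 111.144 × 100 = 12.60%.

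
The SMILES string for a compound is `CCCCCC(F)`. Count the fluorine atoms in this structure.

1

Atom tally by fragment:
  CH3 → C:1 H:3
  CH2 → C:1 H:2
  CH2 → C:1 H:2
  CH2 → C:1 H:2
  CH2 → C:1 H:2
  CH2F → C:1 H:2 F:1
Element totals:
  C: 6
  H: 13
  F: 1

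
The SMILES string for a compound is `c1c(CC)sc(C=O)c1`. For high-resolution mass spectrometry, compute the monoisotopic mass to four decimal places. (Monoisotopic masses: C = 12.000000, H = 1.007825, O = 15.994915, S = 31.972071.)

140.0296

Atom tally by fragment:
  thiophene ring core → C:4 H:4 S:1
  (− 2 ring H displaced by substituents)
  + C2H5 → C:2 H:5
  + CHO → C:1 H:1 O:1
Element totals:
  C: 7
  H: 8
  O: 1
  S: 1
Molecular formula: C7H8OS.
  M = 7(12.0) + 8(1.007825) + 15.994915 + 31.972071
    = 84.000000 + 8.062600 + 15.994915 + 31.972071 = 140.029586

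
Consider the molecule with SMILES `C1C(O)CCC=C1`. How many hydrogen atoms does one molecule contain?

10

Atom tally by fragment:
  cyclohexene ring core → C:6 H:10
  (− 1 ring H displaced by substituents)
  + OH → O:1 H:1
Element totals:
  C: 6
  H: 10
  O: 1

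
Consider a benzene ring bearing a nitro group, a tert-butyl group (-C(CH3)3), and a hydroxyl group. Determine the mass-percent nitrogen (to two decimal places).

7.18%

Atom tally by fragment:
  benzene ring core → C:6 H:6
  (− 3 ring H displaced by substituents)
  + NO2 → N:1 O:2
  + C(CH3)3 → C:4 H:9
  + OH → O:1 H:1
Element totals:
  C: 10
  H: 13
  N: 1
  O: 3
Molecular formula: C10H13NO3.
Molar mass = 195.218 g/mol.
Mass from N: 1 × 14.007 = 14.007 g/mol.
%N = 14.007 / 195.218 × 100 = 7.18%.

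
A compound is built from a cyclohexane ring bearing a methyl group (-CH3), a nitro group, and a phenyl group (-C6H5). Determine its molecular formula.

Atom tally by fragment:
  cyclohexane ring core → C:6 H:12
  (− 3 ring H displaced by substituents)
  + CH3 → C:1 H:3
  + NO2 → N:1 O:2
  + C6H5 → C:6 H:5
Element totals:
  C: 13
  H: 17
  N: 1
  O: 2

C13H17NO2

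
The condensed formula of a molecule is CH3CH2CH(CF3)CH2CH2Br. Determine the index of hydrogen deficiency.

0

Element totals:
  C: 6
  H: 10
  Br: 1
  F: 3
Molecular formula: C6H10BrF3.
DoU = (2C + 2 + N − H − X) / 2 = (2·6 + 2 + 0 − 10 − 4) / 2 = 0.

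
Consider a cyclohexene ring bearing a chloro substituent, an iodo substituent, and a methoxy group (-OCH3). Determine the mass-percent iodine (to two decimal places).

Atom tally by fragment:
  cyclohexene ring core → C:6 H:10
  (− 3 ring H displaced by substituents)
  + Cl → Cl:1
  + I → I:1
  + OCH3 → C:1 H:3 O:1
Element totals:
  C: 7
  H: 10
  Cl: 1
  I: 1
  O: 1
Molecular formula: C7H10ClIO.
Molar mass = 272.510 g/mol.
Mass from I: 1 × 126.904 = 126.904 g/mol.
%I = 126.904 / 272.510 × 100 = 46.57%.

46.57%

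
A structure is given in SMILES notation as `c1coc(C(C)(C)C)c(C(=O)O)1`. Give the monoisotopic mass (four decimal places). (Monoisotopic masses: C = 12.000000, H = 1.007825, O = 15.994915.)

Atom tally by fragment:
  furan ring core → C:4 H:4 O:1
  (− 2 ring H displaced by substituents)
  + C(CH3)3 → C:4 H:9
  + COOH → C:1 H:1 O:2
Element totals:
  C: 9
  H: 12
  O: 3
Molecular formula: C9H12O3.
  M = 9(12.0) + 12(1.007825) + 3(15.994915)
    = 108.000000 + 12.093900 + 47.984745 = 168.078645

168.0786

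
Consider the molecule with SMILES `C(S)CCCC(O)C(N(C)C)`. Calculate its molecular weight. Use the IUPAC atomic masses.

Atom tally by fragment:
  HSCH2 → C:1 H:3 S:1
  CH2 → C:1 H:2
  CH2 → C:1 H:2
  CH2 → C:1 H:2
  CH(OH) → C:1 H:2 O:1
  CH2N(CH3)2 → C:3 H:8 N:1
Element totals:
  C: 8
  H: 19
  N: 1
  O: 1
  S: 1
Molecular formula: C8H19NOS.
  M = 8(12.011) + 19(1.008) + 14.007 + 15.999 + 32.06
    = 96.088 + 19.152 + 14.007 + 15.999 + 32.060 = 177.306

177.31 g/mol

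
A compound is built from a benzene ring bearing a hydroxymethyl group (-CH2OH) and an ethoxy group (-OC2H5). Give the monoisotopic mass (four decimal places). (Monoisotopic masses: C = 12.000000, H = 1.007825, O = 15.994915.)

152.0837

Atom tally by fragment:
  benzene ring core → C:6 H:6
  (− 2 ring H displaced by substituents)
  + CH2OH → C:1 H:3 O:1
  + OC2H5 → C:2 H:5 O:1
Element totals:
  C: 9
  H: 12
  O: 2
Molecular formula: C9H12O2.
  M = 9(12.0) + 12(1.007825) + 2(15.994915)
    = 108.000000 + 12.093900 + 31.989830 = 152.083730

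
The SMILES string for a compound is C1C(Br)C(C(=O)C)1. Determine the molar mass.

Atom tally by fragment:
  cyclopropane ring core → C:3 H:6
  (− 2 ring H displaced by substituents)
  + Br → Br:1
  + COCH3 → C:2 H:3 O:1
Element totals:
  C: 5
  H: 7
  Br: 1
  O: 1
Molecular formula: C5H7BrO.
  M = 5(12.011) + 7(1.008) + 79.904 + 15.999
    = 60.055 + 7.056 + 79.904 + 15.999 = 163.014

163.01 g/mol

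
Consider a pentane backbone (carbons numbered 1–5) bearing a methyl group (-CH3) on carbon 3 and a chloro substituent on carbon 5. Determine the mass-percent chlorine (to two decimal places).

29.39%

Atom tally by fragment:
  CH3 → C:1 H:3
  CH2 → C:1 H:2
  CH(CH3) → C:2 H:4
  CH2 → C:1 H:2
  CH2Cl → C:1 H:2 Cl:1
Element totals:
  C: 6
  H: 13
  Cl: 1
Molecular formula: C6H13Cl.
Molar mass = 120.620 g/mol.
Mass from Cl: 1 × 35.45 = 35.450 g/mol.
%Cl = 35.450 / 120.620 × 100 = 29.39%.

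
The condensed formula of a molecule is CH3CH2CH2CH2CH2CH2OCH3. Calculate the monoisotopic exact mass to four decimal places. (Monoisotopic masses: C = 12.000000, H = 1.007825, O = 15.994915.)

116.1201

Atom tally by fragment:
  CH3 → C:1 H:3
  CH2 → C:1 H:2
  CH2 → C:1 H:2
  CH2 → C:1 H:2
  CH2 → C:1 H:2
  CH2OCH3 → C:2 H:5 O:1
Element totals:
  C: 7
  H: 16
  O: 1
Molecular formula: C7H16O.
  M = 7(12.0) + 16(1.007825) + 15.994915
    = 84.000000 + 16.125200 + 15.994915 = 116.120115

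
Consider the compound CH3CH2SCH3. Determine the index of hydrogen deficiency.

Atom tally by fragment:
  CH3 → C:1 H:3
  CH2SCH3 → C:2 H:5 S:1
Element totals:
  C: 3
  H: 8
  S: 1
Molecular formula: C3H8S.
DoU = (2C + 2 + N − H − X) / 2 = (2·3 + 2 + 0 − 8 − 0) / 2 = 0.

0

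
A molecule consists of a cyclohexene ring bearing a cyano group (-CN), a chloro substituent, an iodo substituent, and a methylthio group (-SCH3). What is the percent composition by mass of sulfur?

10.22%

Atom tally by fragment:
  cyclohexene ring core → C:6 H:10
  (− 4 ring H displaced by substituents)
  + CN → C:1 N:1
  + Cl → Cl:1
  + I → I:1
  + SCH3 → C:1 H:3 S:1
Element totals:
  C: 8
  H: 9
  Cl: 1
  I: 1
  N: 1
  S: 1
Molecular formula: C8H9ClINS.
Molar mass = 313.581 g/mol.
Mass from S: 1 × 32.06 = 32.060 g/mol.
%S = 32.060 / 313.581 × 100 = 10.22%.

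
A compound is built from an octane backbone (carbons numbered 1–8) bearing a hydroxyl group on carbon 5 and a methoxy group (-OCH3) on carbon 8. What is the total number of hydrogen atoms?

Atom tally by fragment:
  CH3 → C:1 H:3
  CH2 → C:1 H:2
  CH2 → C:1 H:2
  CH2 → C:1 H:2
  CH(OH) → C:1 H:2 O:1
  CH2 → C:1 H:2
  CH2 → C:1 H:2
  CH2OCH3 → C:2 H:5 O:1
Element totals:
  C: 9
  H: 20
  O: 2

20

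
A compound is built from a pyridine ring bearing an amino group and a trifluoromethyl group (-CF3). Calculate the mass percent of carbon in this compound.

Atom tally by fragment:
  pyridine ring core → C:5 H:5 N:1
  (− 2 ring H displaced by substituents)
  + NH2 → N:1 H:2
  + CF3 → C:1 F:3
Element totals:
  C: 6
  H: 5
  F: 3
  N: 2
Molecular formula: C6H5F3N2.
Molar mass = 162.114 g/mol.
Mass from C: 6 × 12.011 = 72.066 g/mol.
%C = 72.066 / 162.114 × 100 = 44.45%.

44.45%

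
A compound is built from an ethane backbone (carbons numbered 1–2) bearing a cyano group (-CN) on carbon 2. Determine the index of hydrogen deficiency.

Atom tally by fragment:
  CH3 → C:1 H:3
  CH2CN → C:2 H:2 N:1
Element totals:
  C: 3
  H: 5
  N: 1
Molecular formula: C3H5N.
DoU = (2C + 2 + N − H − X) / 2 = (2·3 + 2 + 1 − 5 − 0) / 2 = 2.

2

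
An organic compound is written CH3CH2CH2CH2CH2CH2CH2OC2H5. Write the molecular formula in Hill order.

Atom tally by fragment:
  CH3 → C:1 H:3
  CH2 → C:1 H:2
  CH2 → C:1 H:2
  CH2 → C:1 H:2
  CH2 → C:1 H:2
  CH2 → C:1 H:2
  CH2OC2H5 → C:3 H:7 O:1
Element totals:
  C: 9
  H: 20
  O: 1

C9H20O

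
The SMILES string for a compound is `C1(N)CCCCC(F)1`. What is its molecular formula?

C6H12FN

Atom tally by fragment:
  cyclohexane ring core → C:6 H:12
  (− 2 ring H displaced by substituents)
  + NH2 → N:1 H:2
  + F → F:1
Element totals:
  C: 6
  H: 12
  F: 1
  N: 1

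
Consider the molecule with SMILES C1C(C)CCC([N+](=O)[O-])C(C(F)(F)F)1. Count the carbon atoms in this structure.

8

Atom tally by fragment:
  cyclohexane ring core → C:6 H:12
  (− 3 ring H displaced by substituents)
  + CH3 → C:1 H:3
  + NO2 → N:1 O:2
  + CF3 → C:1 F:3
Element totals:
  C: 8
  H: 12
  F: 3
  N: 1
  O: 2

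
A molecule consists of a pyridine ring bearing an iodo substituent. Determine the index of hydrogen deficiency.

Atom tally by fragment:
  pyridine ring core → C:5 H:5 N:1
  (− 1 ring H displaced by substituents)
  + I → I:1
Element totals:
  C: 5
  H: 4
  I: 1
  N: 1
Molecular formula: C5H4IN.
DoU = (2C + 2 + N − H − X) / 2 = (2·5 + 2 + 1 − 4 − 1) / 2 = 4.

4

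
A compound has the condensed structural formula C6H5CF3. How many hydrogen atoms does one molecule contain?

Element totals:
  C: 7
  H: 5
  F: 3

5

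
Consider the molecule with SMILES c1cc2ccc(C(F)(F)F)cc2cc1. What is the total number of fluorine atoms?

3

Atom tally by fragment:
  naphthalene ring system core → C:10 H:8
  (− 1 ring H displaced by substituents)
  + CF3 → C:1 F:3
Element totals:
  C: 11
  H: 7
  F: 3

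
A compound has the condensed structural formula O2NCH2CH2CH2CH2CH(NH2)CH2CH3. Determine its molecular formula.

C7H16N2O2

Atom tally by fragment:
  O2NCH2 → C:1 H:2 N:1 O:2
  CH2 → C:1 H:2
  CH2 → C:1 H:2
  CH2 → C:1 H:2
  CH(NH2) → C:1 H:3 N:1
  CH2 → C:1 H:2
  CH3 → C:1 H:3
Element totals:
  C: 7
  H: 16
  N: 2
  O: 2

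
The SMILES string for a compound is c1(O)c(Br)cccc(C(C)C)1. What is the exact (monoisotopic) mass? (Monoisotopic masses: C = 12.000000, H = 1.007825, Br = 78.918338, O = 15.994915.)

Atom tally by fragment:
  benzene ring core → C:6 H:6
  (− 3 ring H displaced by substituents)
  + OH → O:1 H:1
  + Br → Br:1
  + CH(CH3)2 → C:3 H:7
Element totals:
  C: 9
  H: 11
  Br: 1
  O: 1
Molecular formula: C9H11BrO.
  M = 9(12.0) + 11(1.007825) + 78.918338 + 15.994915
    = 108.000000 + 11.086075 + 78.918338 + 15.994915 = 213.999328

213.9993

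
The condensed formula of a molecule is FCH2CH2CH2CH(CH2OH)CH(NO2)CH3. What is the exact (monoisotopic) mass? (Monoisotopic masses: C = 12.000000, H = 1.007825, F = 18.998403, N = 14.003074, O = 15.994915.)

Atom tally by fragment:
  FCH2 → C:1 H:2 F:1
  CH2 → C:1 H:2
  CH2 → C:1 H:2
  CH(CH2OH) → C:2 H:4 O:1
  CH(NO2) → C:1 H:1 N:1 O:2
  CH3 → C:1 H:3
Element totals:
  C: 7
  H: 14
  F: 1
  N: 1
  O: 3
Molecular formula: C7H14FNO3.
  M = 7(12.0) + 14(1.007825) + 18.998403 + 14.003074 + 3(15.994915)
    = 84.000000 + 14.109550 + 18.998403 + 14.003074 + 47.984745 = 179.095772

179.0958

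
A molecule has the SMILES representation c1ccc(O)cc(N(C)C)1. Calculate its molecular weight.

Atom tally by fragment:
  benzene ring core → C:6 H:6
  (− 2 ring H displaced by substituents)
  + OH → O:1 H:1
  + N(CH3)2 → N:1 C:2 H:6
Element totals:
  C: 8
  H: 11
  N: 1
  O: 1
Molecular formula: C8H11NO.
  M = 8(12.011) + 11(1.008) + 14.007 + 15.999
    = 96.088 + 11.088 + 14.007 + 15.999 = 137.182

137.18 g/mol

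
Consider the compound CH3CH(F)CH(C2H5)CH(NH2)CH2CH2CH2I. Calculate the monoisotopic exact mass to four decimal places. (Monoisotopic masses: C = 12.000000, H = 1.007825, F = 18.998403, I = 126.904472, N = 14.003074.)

287.0546

Atom tally by fragment:
  CH3 → C:1 H:3
  CH(F) → C:1 H:1 F:1
  CH(C2H5) → C:3 H:6
  CH(NH2) → C:1 H:3 N:1
  CH2 → C:1 H:2
  CH2 → C:1 H:2
  CH2I → C:1 H:2 I:1
Element totals:
  C: 9
  H: 19
  F: 1
  I: 1
  N: 1
Molecular formula: C9H19FIN.
  M = 9(12.0) + 19(1.007825) + 18.998403 + 126.904472 + 14.003074
    = 108.000000 + 19.148675 + 18.998403 + 126.904472 + 14.003074 = 287.054624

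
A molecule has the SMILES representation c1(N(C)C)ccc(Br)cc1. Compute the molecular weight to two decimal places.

200.08 g/mol

Atom tally by fragment:
  benzene ring core → C:6 H:6
  (− 2 ring H displaced by substituents)
  + N(CH3)2 → N:1 C:2 H:6
  + Br → Br:1
Element totals:
  C: 8
  H: 10
  Br: 1
  N: 1
Molecular formula: C8H10BrN.
  M = 8(12.011) + 10(1.008) + 79.904 + 14.007
    = 96.088 + 10.080 + 79.904 + 14.007 = 200.079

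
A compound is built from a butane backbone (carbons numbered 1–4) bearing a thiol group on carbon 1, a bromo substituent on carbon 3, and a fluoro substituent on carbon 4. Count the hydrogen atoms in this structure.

Atom tally by fragment:
  HSCH2 → C:1 H:3 S:1
  CH2 → C:1 H:2
  CH(Br) → C:1 H:1 Br:1
  CH2F → C:1 H:2 F:1
Element totals:
  C: 4
  H: 8
  Br: 1
  F: 1
  S: 1

8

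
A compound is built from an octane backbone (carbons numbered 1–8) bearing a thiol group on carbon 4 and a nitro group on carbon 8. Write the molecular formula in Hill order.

C8H17NO2S

Atom tally by fragment:
  CH3 → C:1 H:3
  CH2 → C:1 H:2
  CH2 → C:1 H:2
  CH(SH) → C:1 H:2 S:1
  CH2 → C:1 H:2
  CH2 → C:1 H:2
  CH2 → C:1 H:2
  CH2NO2 → C:1 H:2 N:1 O:2
Element totals:
  C: 8
  H: 17
  N: 1
  O: 2
  S: 1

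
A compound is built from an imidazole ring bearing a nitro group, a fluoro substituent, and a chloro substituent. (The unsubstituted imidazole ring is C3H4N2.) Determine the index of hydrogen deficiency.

4

Atom tally by fragment:
  imidazole ring core → C:3 H:4 N:2
  (− 3 ring H displaced by substituents)
  + NO2 → N:1 O:2
  + F → F:1
  + Cl → Cl:1
Element totals:
  C: 3
  H: 1
  Cl: 1
  F: 1
  N: 3
  O: 2
Molecular formula: C3HClFN3O2.
DoU = (2C + 2 + N − H − X) / 2 = (2·3 + 2 + 3 − 1 − 2) / 2 = 4.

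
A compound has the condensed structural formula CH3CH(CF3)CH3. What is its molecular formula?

Atom tally by fragment:
  CH3 → C:1 H:3
  CH(CF3) → C:2 H:1 F:3
  CH3 → C:1 H:3
Element totals:
  C: 4
  H: 7
  F: 3

C4H7F3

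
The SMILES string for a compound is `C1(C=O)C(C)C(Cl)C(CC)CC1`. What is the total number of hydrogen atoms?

Atom tally by fragment:
  cyclohexane ring core → C:6 H:12
  (− 4 ring H displaced by substituents)
  + CHO → C:1 H:1 O:1
  + CH3 → C:1 H:3
  + Cl → Cl:1
  + C2H5 → C:2 H:5
Element totals:
  C: 10
  H: 17
  Cl: 1
  O: 1

17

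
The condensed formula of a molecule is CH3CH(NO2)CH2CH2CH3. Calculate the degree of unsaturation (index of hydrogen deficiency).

Atom tally by fragment:
  CH3 → C:1 H:3
  CH(NO2) → C:1 H:1 N:1 O:2
  CH2 → C:1 H:2
  CH2 → C:1 H:2
  CH3 → C:1 H:3
Element totals:
  C: 5
  H: 11
  N: 1
  O: 2
Molecular formula: C5H11NO2.
DoU = (2C + 2 + N − H − X) / 2 = (2·5 + 2 + 1 − 11 − 0) / 2 = 1.

1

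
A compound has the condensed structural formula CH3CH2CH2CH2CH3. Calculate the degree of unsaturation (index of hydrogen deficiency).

Atom tally by fragment:
  CH3 → C:1 H:3
  CH2 → C:1 H:2
  CH2 → C:1 H:2
  CH2 → C:1 H:2
  CH3 → C:1 H:3
Element totals:
  C: 5
  H: 12
Molecular formula: C5H12.
DoU = (2C + 2 + N − H − X) / 2 = (2·5 + 2 + 0 − 12 − 0) / 2 = 0.

0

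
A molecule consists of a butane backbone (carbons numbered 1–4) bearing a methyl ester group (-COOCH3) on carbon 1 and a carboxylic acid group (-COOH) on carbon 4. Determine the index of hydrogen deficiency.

2

Atom tally by fragment:
  CH3OOCCH2 → C:3 H:5 O:2
  CH2 → C:1 H:2
  CH2 → C:1 H:2
  CH2COOH → C:2 H:3 O:2
Element totals:
  C: 7
  H: 12
  O: 4
Molecular formula: C7H12O4.
DoU = (2C + 2 + N − H − X) / 2 = (2·7 + 2 + 0 − 12 − 0) / 2 = 2.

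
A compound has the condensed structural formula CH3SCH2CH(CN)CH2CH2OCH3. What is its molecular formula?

Element totals:
  C: 7
  H: 13
  N: 1
  O: 1
  S: 1

C7H13NOS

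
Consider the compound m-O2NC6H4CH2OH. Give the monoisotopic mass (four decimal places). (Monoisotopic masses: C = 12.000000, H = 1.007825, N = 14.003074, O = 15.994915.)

153.0426

Element totals:
  C: 7
  H: 7
  N: 1
  O: 3
Molecular formula: C7H7NO3.
  M = 7(12.0) + 7(1.007825) + 14.003074 + 3(15.994915)
    = 84.000000 + 7.054775 + 14.003074 + 47.984745 = 153.042594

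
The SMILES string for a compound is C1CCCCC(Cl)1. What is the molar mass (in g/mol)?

Atom tally by fragment:
  cyclohexane ring core → C:6 H:12
  (− 1 ring H displaced by substituents)
  + Cl → Cl:1
Element totals:
  C: 6
  H: 11
  Cl: 1
Molecular formula: C6H11Cl.
  M = 6(12.011) + 11(1.008) + 35.45
    = 72.066 + 11.088 + 35.450 = 118.604

118.60 g/mol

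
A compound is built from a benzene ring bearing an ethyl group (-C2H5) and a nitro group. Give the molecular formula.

Atom tally by fragment:
  benzene ring core → C:6 H:6
  (− 2 ring H displaced by substituents)
  + C2H5 → C:2 H:5
  + NO2 → N:1 O:2
Element totals:
  C: 8
  H: 9
  N: 1
  O: 2

C8H9NO2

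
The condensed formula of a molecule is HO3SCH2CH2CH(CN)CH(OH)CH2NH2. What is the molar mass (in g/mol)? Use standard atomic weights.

208.23 g/mol

Element totals:
  C: 6
  H: 12
  N: 2
  O: 4
  S: 1
Molecular formula: C6H12N2O4S.
  M = 6(12.011) + 12(1.008) + 2(14.007) + 4(15.999) + 32.06
    = 72.066 + 12.096 + 28.014 + 63.996 + 32.060 = 208.232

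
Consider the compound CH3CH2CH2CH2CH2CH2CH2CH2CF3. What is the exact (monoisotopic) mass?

182.1282

Atom tally by fragment:
  CH3 → C:1 H:3
  CH2 → C:1 H:2
  CH2 → C:1 H:2
  CH2 → C:1 H:2
  CH2 → C:1 H:2
  CH2 → C:1 H:2
  CH2 → C:1 H:2
  CH2CF3 → C:2 H:2 F:3
Element totals:
  C: 9
  H: 17
  F: 3
Molecular formula: C9H17F3.
  M = 9(12.0) + 17(1.007825) + 3(18.998403)
    = 108.000000 + 17.133025 + 56.995209 = 182.128234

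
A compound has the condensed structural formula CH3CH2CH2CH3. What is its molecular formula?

Atom tally by fragment:
  CH3 → C:1 H:3
  CH2 → C:1 H:2
  CH2 → C:1 H:2
  CH3 → C:1 H:3
Element totals:
  C: 4
  H: 10

C4H10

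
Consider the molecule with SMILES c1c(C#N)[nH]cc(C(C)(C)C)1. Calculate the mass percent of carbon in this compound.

72.94%

Atom tally by fragment:
  pyrrole ring core → C:4 H:5 N:1
  (− 2 ring H displaced by substituents)
  + CN → C:1 N:1
  + C(CH3)3 → C:4 H:9
Element totals:
  C: 9
  H: 12
  N: 2
Molecular formula: C9H12N2.
Molar mass = 148.209 g/mol.
Mass from C: 9 × 12.011 = 108.099 g/mol.
%C = 108.099 / 148.209 × 100 = 72.94%.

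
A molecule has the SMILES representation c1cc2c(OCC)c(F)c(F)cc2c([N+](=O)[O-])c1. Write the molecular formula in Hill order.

Atom tally by fragment:
  naphthalene ring system core → C:10 H:8
  (− 4 ring H displaced by substituents)
  + OC2H5 → C:2 H:5 O:1
  + F → F:1
  + F → F:1
  + NO2 → N:1 O:2
Element totals:
  C: 12
  H: 9
  F: 2
  N: 1
  O: 3

C12H9F2NO3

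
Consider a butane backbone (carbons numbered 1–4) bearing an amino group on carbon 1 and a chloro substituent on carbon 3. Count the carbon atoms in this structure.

Atom tally by fragment:
  H2NCH2 → C:1 H:4 N:1
  CH2 → C:1 H:2
  CH(Cl) → C:1 H:1 Cl:1
  CH3 → C:1 H:3
Element totals:
  C: 4
  H: 10
  Cl: 1
  N: 1

4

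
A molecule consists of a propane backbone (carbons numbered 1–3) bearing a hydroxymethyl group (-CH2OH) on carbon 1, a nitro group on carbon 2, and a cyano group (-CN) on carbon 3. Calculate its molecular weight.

144.13 g/mol

Atom tally by fragment:
  HOCH2CH2 → C:2 H:5 O:1
  CH(NO2) → C:1 H:1 N:1 O:2
  CH2CN → C:2 H:2 N:1
Element totals:
  C: 5
  H: 8
  N: 2
  O: 3
Molecular formula: C5H8N2O3.
  M = 5(12.011) + 8(1.008) + 2(14.007) + 3(15.999)
    = 60.055 + 8.064 + 28.014 + 47.997 = 144.130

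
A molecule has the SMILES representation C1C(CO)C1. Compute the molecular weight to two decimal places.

Atom tally by fragment:
  cyclopropane ring core → C:3 H:6
  (− 1 ring H displaced by substituents)
  + CH2OH → C:1 H:3 O:1
Element totals:
  C: 4
  H: 8
  O: 1
Molecular formula: C4H8O.
  M = 4(12.011) + 8(1.008) + 15.999
    = 48.044 + 8.064 + 15.999 = 72.107

72.11 g/mol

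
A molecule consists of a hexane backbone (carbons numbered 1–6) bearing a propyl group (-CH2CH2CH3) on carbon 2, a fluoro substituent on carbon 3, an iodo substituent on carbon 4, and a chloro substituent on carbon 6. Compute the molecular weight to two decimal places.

306.59 g/mol

Atom tally by fragment:
  CH3 → C:1 H:3
  CH(CH2CH2CH3) → C:4 H:8
  CH(F) → C:1 H:1 F:1
  CH(I) → C:1 H:1 I:1
  CH2 → C:1 H:2
  CH2Cl → C:1 H:2 Cl:1
Element totals:
  C: 9
  H: 17
  Cl: 1
  F: 1
  I: 1
Molecular formula: C9H17ClFI.
  M = 9(12.011) + 17(1.008) + 35.45 + 18.998 + 126.904
    = 108.099 + 17.136 + 35.450 + 18.998 + 126.904 = 306.587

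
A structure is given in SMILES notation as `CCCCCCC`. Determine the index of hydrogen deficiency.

Atom tally by fragment:
  CH3 → C:1 H:3
  CH2 → C:1 H:2
  CH2 → C:1 H:2
  CH2 → C:1 H:2
  CH2 → C:1 H:2
  CH2 → C:1 H:2
  CH3 → C:1 H:3
Element totals:
  C: 7
  H: 16
Molecular formula: C7H16.
DoU = (2C + 2 + N − H − X) / 2 = (2·7 + 2 + 0 − 16 − 0) / 2 = 0.

0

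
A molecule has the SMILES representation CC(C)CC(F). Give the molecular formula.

C5H11F

Atom tally by fragment:
  CH3 → C:1 H:3
  CH(CH3) → C:2 H:4
  CH2 → C:1 H:2
  CH2F → C:1 H:2 F:1
Element totals:
  C: 5
  H: 11
  F: 1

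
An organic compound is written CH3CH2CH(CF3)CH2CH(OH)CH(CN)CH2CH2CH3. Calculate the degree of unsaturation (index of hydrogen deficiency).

Atom tally by fragment:
  CH3 → C:1 H:3
  CH2 → C:1 H:2
  CH(CF3) → C:2 H:1 F:3
  CH2 → C:1 H:2
  CH(OH) → C:1 H:2 O:1
  CH(CN) → C:2 H:1 N:1
  CH2 → C:1 H:2
  CH2 → C:1 H:2
  CH3 → C:1 H:3
Element totals:
  C: 11
  H: 18
  F: 3
  N: 1
  O: 1
Molecular formula: C11H18F3NO.
DoU = (2C + 2 + N − H − X) / 2 = (2·11 + 2 + 1 − 18 − 3) / 2 = 2.

2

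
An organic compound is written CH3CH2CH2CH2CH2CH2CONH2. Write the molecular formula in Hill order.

Element totals:
  C: 7
  H: 15
  N: 1
  O: 1

C7H15NO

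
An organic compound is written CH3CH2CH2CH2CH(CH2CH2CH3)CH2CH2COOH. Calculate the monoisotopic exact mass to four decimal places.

186.1620

Atom tally by fragment:
  CH3 → C:1 H:3
  CH2 → C:1 H:2
  CH2 → C:1 H:2
  CH2 → C:1 H:2
  CH(CH2CH2CH3) → C:4 H:8
  CH2 → C:1 H:2
  CH2COOH → C:2 H:3 O:2
Element totals:
  C: 11
  H: 22
  O: 2
Molecular formula: C11H22O2.
  M = 11(12.0) + 22(1.007825) + 2(15.994915)
    = 132.000000 + 22.172150 + 31.989830 = 186.161980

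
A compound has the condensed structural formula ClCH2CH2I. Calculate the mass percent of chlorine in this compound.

18.62%

Element totals:
  C: 2
  H: 4
  Cl: 1
  I: 1
Molecular formula: C2H4ClI.
Molar mass = 190.408 g/mol.
Mass from Cl: 1 × 35.45 = 35.450 g/mol.
%Cl = 35.450 / 190.408 × 100 = 18.62%.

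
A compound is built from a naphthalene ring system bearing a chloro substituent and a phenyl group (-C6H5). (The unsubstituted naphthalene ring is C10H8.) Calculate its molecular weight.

238.71 g/mol

Atom tally by fragment:
  naphthalene ring system core → C:10 H:8
  (− 2 ring H displaced by substituents)
  + Cl → Cl:1
  + C6H5 → C:6 H:5
Element totals:
  C: 16
  H: 11
  Cl: 1
Molecular formula: C16H11Cl.
  M = 16(12.011) + 11(1.008) + 35.45
    = 192.176 + 11.088 + 35.450 = 238.714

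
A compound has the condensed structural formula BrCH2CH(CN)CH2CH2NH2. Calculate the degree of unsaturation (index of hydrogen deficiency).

2

Element totals:
  C: 5
  H: 9
  Br: 1
  N: 2
Molecular formula: C5H9BrN2.
DoU = (2C + 2 + N − H − X) / 2 = (2·5 + 2 + 2 − 9 − 1) / 2 = 2.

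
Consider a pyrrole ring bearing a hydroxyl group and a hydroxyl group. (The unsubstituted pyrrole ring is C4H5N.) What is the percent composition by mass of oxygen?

32.29%

Atom tally by fragment:
  pyrrole ring core → C:4 H:5 N:1
  (− 2 ring H displaced by substituents)
  + OH → O:1 H:1
  + OH → O:1 H:1
Element totals:
  C: 4
  H: 5
  N: 1
  O: 2
Molecular formula: C4H5NO2.
Molar mass = 99.089 g/mol.
Mass from O: 2 × 15.999 = 31.998 g/mol.
%O = 31.998 / 99.089 × 100 = 32.29%.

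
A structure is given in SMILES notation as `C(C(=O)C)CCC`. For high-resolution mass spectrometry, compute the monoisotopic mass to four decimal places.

100.0888

Atom tally by fragment:
  CH3COCH2 → C:3 H:5 O:1
  CH2 → C:1 H:2
  CH2 → C:1 H:2
  CH3 → C:1 H:3
Element totals:
  C: 6
  H: 12
  O: 1
Molecular formula: C6H12O.
  M = 6(12.0) + 12(1.007825) + 15.994915
    = 72.000000 + 12.093900 + 15.994915 = 100.088815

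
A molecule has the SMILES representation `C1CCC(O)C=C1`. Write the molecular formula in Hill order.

Atom tally by fragment:
  cyclohexene ring core → C:6 H:10
  (− 1 ring H displaced by substituents)
  + OH → O:1 H:1
Element totals:
  C: 6
  H: 10
  O: 1

C6H10O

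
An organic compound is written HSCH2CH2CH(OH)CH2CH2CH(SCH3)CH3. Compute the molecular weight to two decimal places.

Atom tally by fragment:
  HSCH2 → C:1 H:3 S:1
  CH2 → C:1 H:2
  CH(OH) → C:1 H:2 O:1
  CH2 → C:1 H:2
  CH2 → C:1 H:2
  CH(SCH3) → C:2 H:4 S:1
  CH3 → C:1 H:3
Element totals:
  C: 8
  H: 18
  O: 1
  S: 2
Molecular formula: C8H18OS2.
  M = 8(12.011) + 18(1.008) + 15.999 + 2(32.06)
    = 96.088 + 18.144 + 15.999 + 64.120 = 194.351

194.35 g/mol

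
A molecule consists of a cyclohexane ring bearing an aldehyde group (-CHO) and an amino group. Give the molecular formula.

Atom tally by fragment:
  cyclohexane ring core → C:6 H:12
  (− 2 ring H displaced by substituents)
  + CHO → C:1 H:1 O:1
  + NH2 → N:1 H:2
Element totals:
  C: 7
  H: 13
  N: 1
  O: 1

C7H13NO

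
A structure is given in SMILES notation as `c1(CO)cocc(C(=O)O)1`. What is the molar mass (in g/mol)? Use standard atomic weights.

Atom tally by fragment:
  furan ring core → C:4 H:4 O:1
  (− 2 ring H displaced by substituents)
  + CH2OH → C:1 H:3 O:1
  + COOH → C:1 H:1 O:2
Element totals:
  C: 6
  H: 6
  O: 4
Molecular formula: C6H6O4.
  M = 6(12.011) + 6(1.008) + 4(15.999)
    = 72.066 + 6.048 + 63.996 = 142.110

142.11 g/mol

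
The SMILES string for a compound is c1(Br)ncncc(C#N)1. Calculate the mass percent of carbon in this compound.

Atom tally by fragment:
  pyrimidine ring core → C:4 H:4 N:2
  (− 2 ring H displaced by substituents)
  + Br → Br:1
  + CN → C:1 N:1
Element totals:
  C: 5
  H: 2
  Br: 1
  N: 3
Molecular formula: C5H2BrN3.
Molar mass = 183.996 g/mol.
Mass from C: 5 × 12.011 = 60.055 g/mol.
%C = 60.055 / 183.996 × 100 = 32.64%.

32.64%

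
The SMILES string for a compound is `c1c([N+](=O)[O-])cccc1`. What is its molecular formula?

Atom tally by fragment:
  benzene ring core → C:6 H:6
  (− 1 ring H displaced by substituents)
  + NO2 → N:1 O:2
Element totals:
  C: 6
  H: 5
  N: 1
  O: 2

C6H5NO2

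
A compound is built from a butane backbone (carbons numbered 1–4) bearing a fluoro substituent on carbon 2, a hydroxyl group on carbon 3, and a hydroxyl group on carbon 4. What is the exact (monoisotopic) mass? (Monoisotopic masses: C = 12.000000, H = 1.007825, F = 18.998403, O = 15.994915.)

108.0587

Atom tally by fragment:
  CH3 → C:1 H:3
  CH(F) → C:1 H:1 F:1
  CH(OH) → C:1 H:2 O:1
  CH2OH → C:1 H:3 O:1
Element totals:
  C: 4
  H: 9
  F: 1
  O: 2
Molecular formula: C4H9FO2.
  M = 4(12.0) + 9(1.007825) + 18.998403 + 2(15.994915)
    = 48.000000 + 9.070425 + 18.998403 + 31.989830 = 108.058658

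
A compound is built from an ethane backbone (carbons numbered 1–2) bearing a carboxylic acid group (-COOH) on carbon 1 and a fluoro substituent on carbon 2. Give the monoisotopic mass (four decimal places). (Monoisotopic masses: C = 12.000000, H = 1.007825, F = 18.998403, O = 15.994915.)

92.0274

Atom tally by fragment:
  HOOCCH2 → C:2 H:3 O:2
  CH2F → C:1 H:2 F:1
Element totals:
  C: 3
  H: 5
  F: 1
  O: 2
Molecular formula: C3H5FO2.
  M = 3(12.0) + 5(1.007825) + 18.998403 + 2(15.994915)
    = 36.000000 + 5.039125 + 18.998403 + 31.989830 = 92.027358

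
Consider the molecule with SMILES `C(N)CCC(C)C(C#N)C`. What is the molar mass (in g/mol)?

Atom tally by fragment:
  H2NCH2 → C:1 H:4 N:1
  CH2 → C:1 H:2
  CH2 → C:1 H:2
  CH(CH3) → C:2 H:4
  CH(CN) → C:2 H:1 N:1
  CH3 → C:1 H:3
Element totals:
  C: 8
  H: 16
  N: 2
Molecular formula: C8H16N2.
  M = 8(12.011) + 16(1.008) + 2(14.007)
    = 96.088 + 16.128 + 28.014 = 140.230

140.23 g/mol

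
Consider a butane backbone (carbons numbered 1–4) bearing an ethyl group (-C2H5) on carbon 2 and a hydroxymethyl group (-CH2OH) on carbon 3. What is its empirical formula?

Atom tally by fragment:
  CH3 → C:1 H:3
  CH(C2H5) → C:3 H:6
  CH(CH2OH) → C:2 H:4 O:1
  CH3 → C:1 H:3
Element totals:
  C: 7
  H: 16
  O: 1
Molecular formula: C7H16O.
gcd of subscripts (7, 16, 1) = 1, so the empirical formula equals the molecular formula.

C7H16O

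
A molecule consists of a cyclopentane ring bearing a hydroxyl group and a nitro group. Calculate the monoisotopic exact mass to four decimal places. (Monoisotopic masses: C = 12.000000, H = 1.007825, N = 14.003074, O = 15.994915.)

131.0582

Atom tally by fragment:
  cyclopentane ring core → C:5 H:10
  (− 2 ring H displaced by substituents)
  + OH → O:1 H:1
  + NO2 → N:1 O:2
Element totals:
  C: 5
  H: 9
  N: 1
  O: 3
Molecular formula: C5H9NO3.
  M = 5(12.0) + 9(1.007825) + 14.003074 + 3(15.994915)
    = 60.000000 + 9.070425 + 14.003074 + 47.984745 = 131.058244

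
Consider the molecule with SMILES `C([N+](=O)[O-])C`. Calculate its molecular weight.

75.07 g/mol

Atom tally by fragment:
  O2NCH2 → C:1 H:2 N:1 O:2
  CH3 → C:1 H:3
Element totals:
  C: 2
  H: 5
  N: 1
  O: 2
Molecular formula: C2H5NO2.
  M = 2(12.011) + 5(1.008) + 14.007 + 2(15.999)
    = 24.022 + 5.040 + 14.007 + 31.998 = 75.067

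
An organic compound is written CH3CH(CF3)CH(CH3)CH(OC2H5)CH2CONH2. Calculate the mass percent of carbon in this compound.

49.79%

Element totals:
  C: 10
  H: 18
  F: 3
  N: 1
  O: 2
Molecular formula: C10H18F3NO2.
Molar mass = 241.253 g/mol.
Mass from C: 10 × 12.011 = 120.110 g/mol.
%C = 120.110 / 241.253 × 100 = 49.79%.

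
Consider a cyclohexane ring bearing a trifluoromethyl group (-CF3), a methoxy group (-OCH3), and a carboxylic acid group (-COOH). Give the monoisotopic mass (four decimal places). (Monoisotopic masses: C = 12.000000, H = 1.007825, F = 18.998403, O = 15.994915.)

Atom tally by fragment:
  cyclohexane ring core → C:6 H:12
  (− 3 ring H displaced by substituents)
  + CF3 → C:1 F:3
  + OCH3 → C:1 H:3 O:1
  + COOH → C:1 H:1 O:2
Element totals:
  C: 9
  H: 13
  F: 3
  O: 3
Molecular formula: C9H13F3O3.
  M = 9(12.0) + 13(1.007825) + 3(18.998403) + 3(15.994915)
    = 108.000000 + 13.101725 + 56.995209 + 47.984745 = 226.081679

226.0817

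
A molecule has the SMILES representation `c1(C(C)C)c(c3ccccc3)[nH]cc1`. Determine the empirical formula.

Atom tally by fragment:
  pyrrole ring core → C:4 H:5 N:1
  (− 2 ring H displaced by substituents)
  + CH(CH3)2 → C:3 H:7
  + C6H5 → C:6 H:5
Element totals:
  C: 13
  H: 15
  N: 1
Molecular formula: C13H15N.
gcd of subscripts (13, 15, 1) = 1, so the empirical formula equals the molecular formula.

C13H15N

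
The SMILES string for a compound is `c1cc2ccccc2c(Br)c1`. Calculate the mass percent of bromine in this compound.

38.59%

Atom tally by fragment:
  naphthalene ring system core → C:10 H:8
  (− 1 ring H displaced by substituents)
  + Br → Br:1
Element totals:
  C: 10
  H: 7
  Br: 1
Molecular formula: C10H7Br.
Molar mass = 207.070 g/mol.
Mass from Br: 1 × 79.904 = 79.904 g/mol.
%Br = 79.904 / 207.070 × 100 = 38.59%.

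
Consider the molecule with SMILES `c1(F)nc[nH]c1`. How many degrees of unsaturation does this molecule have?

Atom tally by fragment:
  imidazole ring core → C:3 H:4 N:2
  (− 1 ring H displaced by substituents)
  + F → F:1
Element totals:
  C: 3
  H: 3
  F: 1
  N: 2
Molecular formula: C3H3FN2.
DoU = (2C + 2 + N − H − X) / 2 = (2·3 + 2 + 2 − 3 − 1) / 2 = 3.

3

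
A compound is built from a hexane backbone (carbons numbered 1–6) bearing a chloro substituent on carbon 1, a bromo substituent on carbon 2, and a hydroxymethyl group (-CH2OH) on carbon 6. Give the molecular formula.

Atom tally by fragment:
  ClCH2 → C:1 H:2 Cl:1
  CH(Br) → C:1 H:1 Br:1
  CH2 → C:1 H:2
  CH2 → C:1 H:2
  CH2 → C:1 H:2
  CH2CH2OH → C:2 H:5 O:1
Element totals:
  C: 7
  H: 14
  Br: 1
  Cl: 1
  O: 1

C7H14BrClO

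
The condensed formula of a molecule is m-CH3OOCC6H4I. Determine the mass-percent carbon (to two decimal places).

Atom tally by fragment:
  benzene ring core → C:6 H:6
  (− 2 ring H displaced by substituents)
  + COOCH3 → C:2 H:3 O:2
  + I → I:1
Element totals:
  C: 8
  H: 7
  I: 1
  O: 2
Molecular formula: C8H7IO2.
Molar mass = 262.046 g/mol.
Mass from C: 8 × 12.011 = 96.088 g/mol.
%C = 96.088 / 262.046 × 100 = 36.67%.

36.67%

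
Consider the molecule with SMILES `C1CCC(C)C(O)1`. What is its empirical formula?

Atom tally by fragment:
  cyclopentane ring core → C:5 H:10
  (− 2 ring H displaced by substituents)
  + CH3 → C:1 H:3
  + OH → O:1 H:1
Element totals:
  C: 6
  H: 12
  O: 1
Molecular formula: C6H12O.
gcd of subscripts (6, 12, 1) = 1, so the empirical formula equals the molecular formula.

C6H12O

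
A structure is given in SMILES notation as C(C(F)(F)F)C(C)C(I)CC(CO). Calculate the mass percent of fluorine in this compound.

Atom tally by fragment:
  F3CCH2 → C:2 H:2 F:3
  CH(CH3) → C:2 H:4
  CH(I) → C:1 H:1 I:1
  CH2 → C:1 H:2
  CH2CH2OH → C:2 H:5 O:1
Element totals:
  C: 8
  H: 14
  F: 3
  I: 1
  O: 1
Molecular formula: C8H14F3IO.
Molar mass = 310.097 g/mol.
Mass from F: 3 × 18.998 = 56.994 g/mol.
%F = 56.994 / 310.097 × 100 = 18.38%.

18.38%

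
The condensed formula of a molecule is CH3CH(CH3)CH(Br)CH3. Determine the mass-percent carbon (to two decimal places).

39.76%

Atom tally by fragment:
  CH3 → C:1 H:3
  CH(CH3) → C:2 H:4
  CH(Br) → C:1 H:1 Br:1
  CH3 → C:1 H:3
Element totals:
  C: 5
  H: 11
  Br: 1
Molecular formula: C5H11Br.
Molar mass = 151.047 g/mol.
Mass from C: 5 × 12.011 = 60.055 g/mol.
%C = 60.055 / 151.047 × 100 = 39.76%.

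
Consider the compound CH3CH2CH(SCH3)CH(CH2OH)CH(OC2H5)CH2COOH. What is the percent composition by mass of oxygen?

Element totals:
  C: 11
  H: 22
  O: 4
  S: 1
Molecular formula: C11H22O4S.
Molar mass = 250.353 g/mol.
Mass from O: 4 × 15.999 = 63.996 g/mol.
%O = 63.996 / 250.353 × 100 = 25.56%.

25.56%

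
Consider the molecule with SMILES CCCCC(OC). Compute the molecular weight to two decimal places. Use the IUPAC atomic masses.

102.18 g/mol

Atom tally by fragment:
  CH3 → C:1 H:3
  CH2 → C:1 H:2
  CH2 → C:1 H:2
  CH2 → C:1 H:2
  CH2OCH3 → C:2 H:5 O:1
Element totals:
  C: 6
  H: 14
  O: 1
Molecular formula: C6H14O.
  M = 6(12.011) + 14(1.008) + 15.999
    = 72.066 + 14.112 + 15.999 = 102.177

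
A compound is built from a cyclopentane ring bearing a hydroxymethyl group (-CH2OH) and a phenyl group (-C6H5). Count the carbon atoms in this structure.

12

Atom tally by fragment:
  cyclopentane ring core → C:5 H:10
  (− 2 ring H displaced by substituents)
  + CH2OH → C:1 H:3 O:1
  + C6H5 → C:6 H:5
Element totals:
  C: 12
  H: 16
  O: 1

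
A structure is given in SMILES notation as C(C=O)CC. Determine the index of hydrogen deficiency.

1

Atom tally by fragment:
  OHCCH2 → C:2 H:3 O:1
  CH2 → C:1 H:2
  CH3 → C:1 H:3
Element totals:
  C: 4
  H: 8
  O: 1
Molecular formula: C4H8O.
DoU = (2C + 2 + N − H − X) / 2 = (2·4 + 2 + 0 − 8 − 0) / 2 = 1.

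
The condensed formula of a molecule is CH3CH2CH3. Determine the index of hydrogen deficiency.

0

Atom tally by fragment:
  CH3 → C:1 H:3
  CH2 → C:1 H:2
  CH3 → C:1 H:3
Element totals:
  C: 3
  H: 8
Molecular formula: C3H8.
DoU = (2C + 2 + N − H − X) / 2 = (2·3 + 2 + 0 − 8 − 0) / 2 = 0.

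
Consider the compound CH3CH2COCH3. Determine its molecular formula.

Element totals:
  C: 4
  H: 8
  O: 1

C4H8O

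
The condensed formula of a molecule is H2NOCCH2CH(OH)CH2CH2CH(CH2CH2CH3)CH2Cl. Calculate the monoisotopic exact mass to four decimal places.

221.1183

Atom tally by fragment:
  H2NOCCH2 → C:2 H:4 O:1 N:1
  CH(OH) → C:1 H:2 O:1
  CH2 → C:1 H:2
  CH2 → C:1 H:2
  CH(CH2CH2CH3) → C:4 H:8
  CH2Cl → C:1 H:2 Cl:1
Element totals:
  C: 10
  H: 20
  Cl: 1
  N: 1
  O: 2
Molecular formula: C10H20ClNO2.
  M = 10(12.0) + 20(1.007825) + 34.968853 + 14.003074 + 2(15.994915)
    = 120.000000 + 20.156500 + 34.968853 + 14.003074 + 31.989830 = 221.118257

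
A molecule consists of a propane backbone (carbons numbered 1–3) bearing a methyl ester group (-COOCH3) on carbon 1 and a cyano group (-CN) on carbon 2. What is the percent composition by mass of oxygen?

Atom tally by fragment:
  CH3OOCCH2 → C:3 H:5 O:2
  CH(CN) → C:2 H:1 N:1
  CH3 → C:1 H:3
Element totals:
  C: 6
  H: 9
  N: 1
  O: 2
Molecular formula: C6H9NO2.
Molar mass = 127.143 g/mol.
Mass from O: 2 × 15.999 = 31.998 g/mol.
%O = 31.998 / 127.143 × 100 = 25.17%.

25.17%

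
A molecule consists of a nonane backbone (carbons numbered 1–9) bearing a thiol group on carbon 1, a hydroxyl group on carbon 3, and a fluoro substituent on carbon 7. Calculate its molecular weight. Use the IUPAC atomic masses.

Atom tally by fragment:
  HSCH2 → C:1 H:3 S:1
  CH2 → C:1 H:2
  CH(OH) → C:1 H:2 O:1
  CH2 → C:1 H:2
  CH2 → C:1 H:2
  CH2 → C:1 H:2
  CH(F) → C:1 H:1 F:1
  CH2 → C:1 H:2
  CH3 → C:1 H:3
Element totals:
  C: 9
  H: 19
  F: 1
  O: 1
  S: 1
Molecular formula: C9H19FOS.
  M = 9(12.011) + 19(1.008) + 18.998 + 15.999 + 32.06
    = 108.099 + 19.152 + 18.998 + 15.999 + 32.060 = 194.308

194.31 g/mol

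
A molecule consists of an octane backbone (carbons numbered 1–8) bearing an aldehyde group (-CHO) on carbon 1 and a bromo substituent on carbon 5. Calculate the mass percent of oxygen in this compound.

Atom tally by fragment:
  OHCCH2 → C:2 H:3 O:1
  CH2 → C:1 H:2
  CH2 → C:1 H:2
  CH2 → C:1 H:2
  CH(Br) → C:1 H:1 Br:1
  CH2 → C:1 H:2
  CH2 → C:1 H:2
  CH3 → C:1 H:3
Element totals:
  C: 9
  H: 17
  Br: 1
  O: 1
Molecular formula: C9H17BrO.
Molar mass = 221.138 g/mol.
Mass from O: 1 × 15.999 = 15.999 g/mol.
%O = 15.999 / 221.138 × 100 = 7.23%.

7.23%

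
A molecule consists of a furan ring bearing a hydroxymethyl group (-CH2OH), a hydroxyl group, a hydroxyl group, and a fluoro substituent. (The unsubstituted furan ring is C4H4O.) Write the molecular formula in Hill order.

C5H5FO4

Atom tally by fragment:
  furan ring core → C:4 H:4 O:1
  (− 4 ring H displaced by substituents)
  + CH2OH → C:1 H:3 O:1
  + OH → O:1 H:1
  + OH → O:1 H:1
  + F → F:1
Element totals:
  C: 5
  H: 5
  F: 1
  O: 4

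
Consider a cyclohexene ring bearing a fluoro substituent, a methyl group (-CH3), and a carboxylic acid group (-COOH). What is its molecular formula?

Atom tally by fragment:
  cyclohexene ring core → C:6 H:10
  (− 3 ring H displaced by substituents)
  + F → F:1
  + CH3 → C:1 H:3
  + COOH → C:1 H:1 O:2
Element totals:
  C: 8
  H: 11
  F: 1
  O: 2

C8H11FO2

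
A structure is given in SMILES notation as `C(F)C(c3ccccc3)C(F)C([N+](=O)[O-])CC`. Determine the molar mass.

Atom tally by fragment:
  FCH2 → C:1 H:2 F:1
  CH(C6H5) → C:7 H:6
  CH(F) → C:1 H:1 F:1
  CH(NO2) → C:1 H:1 N:1 O:2
  CH2 → C:1 H:2
  CH3 → C:1 H:3
Element totals:
  C: 12
  H: 15
  F: 2
  N: 1
  O: 2
Molecular formula: C12H15F2NO2.
  M = 12(12.011) + 15(1.008) + 2(18.998) + 14.007 + 2(15.999)
    = 144.132 + 15.120 + 37.996 + 14.007 + 31.998 = 243.253

243.25 g/mol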